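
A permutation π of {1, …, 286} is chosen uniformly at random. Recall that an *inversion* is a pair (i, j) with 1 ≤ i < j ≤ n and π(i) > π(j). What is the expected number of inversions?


Write X = Σ X_I over the C(286, 2) = 40755 pairs i < j, with X_I the indicator of one inversion.
There are 40755 indicators.
For each fixed pair i < j, the values π(i) and π(j) are two distinct elements of {1, …, 286} in uniformly random order; by symmetry P[π(i) > π(j)] = 1/2.
By linearity: E[X] = 40755 · (1/2) = C(286, 2) · (1/2) = 40755/2 = 40755/2 ≈ 20377.500000.

E[X] = 40755/2 = 20377.500000.


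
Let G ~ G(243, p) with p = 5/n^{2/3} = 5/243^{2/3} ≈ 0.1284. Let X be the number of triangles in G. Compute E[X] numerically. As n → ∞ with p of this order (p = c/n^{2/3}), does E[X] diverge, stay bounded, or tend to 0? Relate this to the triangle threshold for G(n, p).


Number of potential triangles: C(243, 3) = 2362041.
Each occurs with probability p³ ≈ (0.1284)³ ≈ 2.1168860e-03.
By linearity: E[X] = C(243, 3)·p³ ≈ 2362041 · 2.1168860e-03 ≈ 5000.17147.
Since α = 2/3 < 1, p = c/n^{2/3} ≫ 1/n is above the triangle threshold p ~ 1/n. Asymptotically E[X] ~ (c³/6)·n^{3(1−α)} = (5³/6)·n^{1} → ∞; triangles are abundant w.h.p.

E[X] ≈ 5000.17147; in regime p = Θ(1/n^{2/3}) E[X] diverges (above the triangle threshold p ~ 1/n).


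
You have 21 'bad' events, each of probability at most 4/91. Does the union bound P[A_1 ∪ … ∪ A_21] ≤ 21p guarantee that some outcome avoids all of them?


Union bound: P[∪_{i=1}^{21} A_i] ≤ Σ_i P[A_i] ≤ 21·p = 21·(4/91) = 12/13.
Numerically: 12/13 ≈ 0.9231.
Is 12/13 < 1? YES.
Since P[∪ A_i] ≤ 12/13 < 1, the complement has P[∩ A_i^c] ≥ 1 − 12/13 = 1/13 > 0, so some outcome avoids every A_i.

21·p = 12/13 ≈ 0.9231; existence CERTIFIED by the union bound.


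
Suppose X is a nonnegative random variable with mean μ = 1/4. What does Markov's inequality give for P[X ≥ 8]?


μ = E[X] = 1/4, a = 8.
Markov: P[X ≥ 8] ≤ μ/a = (1/4)/8 = 1/32.
Numerically: ≈ 0.031.
(Since a = 8 > μ = 0.250, the bound 1/32 is < 1 and informative.)

P[X ≥ 8] ≤ 1/32 ≈ 0.031.


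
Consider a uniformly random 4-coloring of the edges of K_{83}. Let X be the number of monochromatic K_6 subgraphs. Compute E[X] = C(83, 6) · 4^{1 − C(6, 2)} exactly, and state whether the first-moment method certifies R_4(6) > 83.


E[X] = C(83, 6) · 4^{1 − 15} = 377447148 · 4^{−14} = 377447148/268435456.
As a reduced fraction: E[X] = 94361787/67108864 ≈ 1.4061.
Is E[X] < 1? NO.
Since E[X] ≥ 1, the first-moment bound is inconclusive at n = 83; it does NOT by itself certify R_4(6) > 83.

E[X] = 94361787/67108864 ≈ 1.4061; E[X] ≥ 1; first-moment method inconclusive here.


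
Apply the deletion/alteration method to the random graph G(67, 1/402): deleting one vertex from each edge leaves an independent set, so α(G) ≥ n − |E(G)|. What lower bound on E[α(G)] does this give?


E[|E(G)|] = C(67, 2)·p = 2211 · (1/402) = 11/2.
E[α(G)] ≥ n − E[|E(G)|] = 67 − 11/2 = 123/2.
Numerically: ≈ 61.50000.
(This is only a lower bound; the true E[α(G)] may be larger.)

E[α(G)] ≥ 123/2 ≈ 61.50000.


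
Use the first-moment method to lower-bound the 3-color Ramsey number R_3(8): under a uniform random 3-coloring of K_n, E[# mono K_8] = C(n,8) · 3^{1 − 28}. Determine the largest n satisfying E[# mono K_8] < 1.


We need C(n, 8) · 3^{1 − 28} < 1, i.e. C(n, 8) < 3^{28 − 1} = 7625597484987.
Check values of n near the boundary:
  n = 150: C(150, 8) = 5257211409450; 5257211409450 < 7625597484987? YES
  n = 151: C(151, 8) = 5551321138650; 5551321138650 < 7625597484987? YES
  n = 152: C(152, 8) = 5859727868575; 5859727868575 < 7625597484987? YES
  n = 153: C(153, 8) = 6183023199255; 6183023199255 < 7625597484987? YES
  n = 154: C(154, 8) = 6521818990995; 6521818990995 < 7625597484987? YES
  n = 155: C(155, 8) = 6876747915675; 6876747915675 < 7625597484987? YES
  n = 156: C(156, 8) = 7248464019225; 7248464019225 < 7625597484987? YES
  n = 157: C(157, 8) = 7637643295425; 7637643295425 < 7625597484987? NO
The largest n with C(n, 8) < 7625597484987 is n = 156 (where E[X] = 805384891025/847288609443 ≈ 0.950544). Hence R_3(8) > 156, i.e. R_3(8) ≥ 157.

Largest n = 156; hence R_3(8) > 156.


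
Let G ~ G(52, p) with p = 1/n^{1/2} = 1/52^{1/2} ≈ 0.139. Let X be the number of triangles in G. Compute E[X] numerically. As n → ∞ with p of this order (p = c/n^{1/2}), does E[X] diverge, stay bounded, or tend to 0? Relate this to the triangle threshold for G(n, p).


Number of potential triangles: C(52, 3) = 22100.
Each occurs with probability p³ ≈ (0.139)³ ≈ 2.66683e-03.
By linearity: E[X] = C(52, 3)·p³ ≈ 22100 · 2.66683e-03 ≈ 58.937.
Since α = 1/2 < 1, p = c/n^{1/2} ≫ 1/n is above the triangle threshold p ~ 1/n. Asymptotically E[X] ~ (c³/6)·n^{3(1−α)} = (1³/6)·n^{1.5} → ∞; triangles are abundant w.h.p.

E[X] ≈ 58.937; in regime p = Θ(1/n^{1/2}) E[X] diverges (above the triangle threshold p ~ 1/n).


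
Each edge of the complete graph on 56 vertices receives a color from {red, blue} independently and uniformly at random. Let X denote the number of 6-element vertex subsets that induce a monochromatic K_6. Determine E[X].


Let X = Σ_S X_S over the C(56, 6) = 32468436 subsets S of size 6, where X_S = 1 if the K_6 on S is monochromatic.
For a fixed S, the K_6 on S has C(6, 2) = 15 edges. P[all 15 edges red] = (1/2)^15, and likewise for blue, so P[monochromatic] = 2·(1/2)^15 = 2^{1 − 15} = 1/16384.
Summing: E[X] = C(56, 6) · 2^{1 − 15} = 32468436 · 1/16384 = 8117109/4096.
Numerically: E[X] ≈ 1981.716.

E[X] = C(56,6)·2^(1−C(6,2)) = 8117109/4096 ≈ 1981.716.


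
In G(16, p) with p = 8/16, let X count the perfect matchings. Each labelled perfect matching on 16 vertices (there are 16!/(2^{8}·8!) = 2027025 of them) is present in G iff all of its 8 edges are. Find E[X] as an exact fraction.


K_16 has 16!/(2^{8}·8!) = 2027025 labelled perfect matchings.
For each such perfect matching H, let X_H = 1 if all 8 edges of H are present in G. Then P[X_H = 1] = p^{8} = (1/2)^{8} = 1/256.
By linearity: E[X] = Σ_H E[X_H] = 2027025 · p^{8} = 2027025 · 1/256 = 2027025/256.
Numerically: E[X] ≈ 7918.07.

E[X] = 2027025 · (1/2)^{8} = 2027025/256 ≈ 7918.07.


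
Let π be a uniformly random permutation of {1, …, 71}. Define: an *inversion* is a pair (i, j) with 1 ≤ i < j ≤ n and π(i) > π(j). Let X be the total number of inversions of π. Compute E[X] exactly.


Write X = Σ X_I over the C(71, 2) = 2485 pairs i < j, with X_I the indicator of one inversion.
There are 2485 indicators.
For each fixed pair i < j, the values π(i) and π(j) are two distinct elements of {1, …, 71} in uniformly random order; by symmetry P[π(i) > π(j)] = 1/2.
By linearity: E[X] = 2485 · (1/2) = C(71, 2) · (1/2) = 2485/2 = 2485/2 ≈ 1242.500.

E[X] = 2485/2 = 1242.500.


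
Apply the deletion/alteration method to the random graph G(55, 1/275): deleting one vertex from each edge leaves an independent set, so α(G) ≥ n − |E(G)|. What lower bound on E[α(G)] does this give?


E[|E(G)|] = C(55, 2)·p = 1485 · (1/275) = 27/5.
E[α(G)] ≥ n − E[|E(G)|] = 55 − 27/5 = 248/5.
Numerically: ≈ 49.600000.
(This is only a lower bound; the true E[α(G)] may be larger.)

E[α(G)] ≥ 248/5 ≈ 49.600000.


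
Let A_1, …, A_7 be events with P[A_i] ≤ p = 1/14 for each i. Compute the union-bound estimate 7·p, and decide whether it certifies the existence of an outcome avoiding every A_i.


Union bound: P[∪_{i=1}^{7} A_i] ≤ Σ_i P[A_i] ≤ 7·p = 7·(1/14) = 1/2.
Numerically: 1/2 ≈ 0.5000000.
Is 1/2 < 1? YES.
Since P[∪ A_i] ≤ 1/2 < 1, the complement has P[∩ A_i^c] ≥ 1 − 1/2 = 1/2 > 0, so some outcome avoids every A_i.

7·p = 1/2 ≈ 0.5000000; existence CERTIFIED by the union bound.


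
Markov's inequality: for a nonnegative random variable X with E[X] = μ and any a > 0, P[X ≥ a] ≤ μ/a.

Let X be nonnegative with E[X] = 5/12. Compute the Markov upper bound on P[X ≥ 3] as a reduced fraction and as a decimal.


μ = E[X] = 5/12, a = 3.
Markov: P[X ≥ 3] ≤ μ/a = (5/12)/3 = 5/36.
Numerically: ≈ 0.139.
(Since a = 3 > μ = 0.417, the bound 5/36 is < 1 and informative.)

P[X ≥ 3] ≤ 5/36 ≈ 0.139.


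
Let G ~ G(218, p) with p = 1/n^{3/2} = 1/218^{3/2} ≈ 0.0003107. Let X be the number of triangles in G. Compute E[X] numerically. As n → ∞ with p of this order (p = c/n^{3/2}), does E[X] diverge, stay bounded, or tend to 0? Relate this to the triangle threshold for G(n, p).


Number of potential triangles: C(218, 3) = 1703016.
Each occurs with probability p³ ≈ (0.0003107)³ ≈ 2.998788e-11.
By linearity: E[X] = C(218, 3)·p³ ≈ 1703016 · 2.998788e-11 ≈ 0.0001.
Since α = 3/2 > 1, p = c/n^{3/2} = o(1/n) is below the triangle threshold p ~ 1/n. Asymptotically E[X] ~ (c³/6)·n^{3(1−α)} = (1³/6)·n^{-1.5} → 0, so by Markov's inequality G has no triangles w.h.p.

E[X] ≈ 0.0001; in regime p = Θ(1/n^{3/2}) E[X] tends to 0 (below the triangle threshold p ~ 1/n).


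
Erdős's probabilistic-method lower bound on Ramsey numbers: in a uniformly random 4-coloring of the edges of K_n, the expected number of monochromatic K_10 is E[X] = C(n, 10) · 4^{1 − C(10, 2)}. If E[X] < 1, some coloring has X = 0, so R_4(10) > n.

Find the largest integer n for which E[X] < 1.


We need C(n, 10) · 4^{1 − 45} < 1, i.e. C(n, 10) < 4^{45 − 1} = 309485009821345068724781056.
Check values of n near the boundary:
  n = 2021: C(2021, 10) = 306347841644770462864800616; 306347841644770462864800616 < 309485009821345068724781056? YES
  n = 2022: C(2022, 10) = 307870445231474093395937796; 307870445231474093395937796 < 309485009821345068724781056? YES
  n = 2023: C(2023, 10) = 309399856285778485315440716; 309399856285778485315440716 < 309485009821345068724781056? YES
  n = 2024: C(2024, 10) = 310936101848269937576192656; 310936101848269937576192656 < 309485009821345068724781056? NO
  n = 2025: C(2025, 10) = 312479209053472269772600560; 312479209053472269772600560 < 309485009821345068724781056? NO
  n = 2026: C(2026, 10) = 314029205130126398094885285; 314029205130126398094885285 < 309485009821345068724781056? NO
The largest n with C(n, 10) < 309485009821345068724781056 is n = 2023 (where E[X] = 77349964071444621328860179/77371252455336267181195264 ≈ 0.99972). Hence R_4(10) > 2023, i.e. R_4(10) ≥ 2024.

Largest n = 2023; hence R_4(10) > 2023.


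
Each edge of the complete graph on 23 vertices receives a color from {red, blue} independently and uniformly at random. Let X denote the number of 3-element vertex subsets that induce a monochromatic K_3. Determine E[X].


Let X = Σ_S X_S over the C(23, 3) = 1771 subsets S of size 3, where X_S = 1 if the K_3 on S is monochromatic.
For a fixed S, the K_3 on S has C(3, 2) = 3 edges. P[all 3 edges red] = (1/2)^3, and likewise for blue, so P[monochromatic] = 2·(1/2)^3 = 2^{1 − 3} = 1/4.
Summing: E[X] = C(23, 3) · 2^{1 − 3} = 1771 · 1/4 = 1771/4.
Numerically: E[X] ≈ 442.750.

E[X] = C(23,3)·2^(1−C(3,2)) = 1771/4 ≈ 442.750.


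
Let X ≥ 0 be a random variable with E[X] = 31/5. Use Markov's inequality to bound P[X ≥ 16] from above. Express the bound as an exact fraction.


μ = E[X] = 31/5, a = 16.
Markov: P[X ≥ 16] ≤ μ/a = (31/5)/16 = 31/80.
Numerically: ≈ 0.387500.
(Since a = 16 > μ = 6.200000, the bound 31/80 is < 1 and informative.)

P[X ≥ 16] ≤ 31/80 ≈ 0.387500.


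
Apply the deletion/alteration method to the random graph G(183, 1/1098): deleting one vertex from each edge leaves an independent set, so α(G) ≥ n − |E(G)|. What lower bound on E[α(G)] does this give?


E[|E(G)|] = C(183, 2)·p = 16653 · (1/1098) = 91/6.
E[α(G)] ≥ n − E[|E(G)|] = 183 − 91/6 = 1007/6.
Numerically: ≈ 167.833333.
(This is only a lower bound; the true E[α(G)] may be larger.)

E[α(G)] ≥ 1007/6 ≈ 167.833333.


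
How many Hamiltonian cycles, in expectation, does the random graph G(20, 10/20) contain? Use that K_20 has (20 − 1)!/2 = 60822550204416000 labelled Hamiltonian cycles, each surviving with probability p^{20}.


K_20 has (20 − 1)!/2 = 60822550204416000 labelled Hamiltonian cycles.
For each such Hamiltonian cycle H, let X_H = 1 if all 20 edges of H are present in G. Then P[X_H = 1] = p^{20} = (1/2)^{20} = 1/1048576.
By linearity: E[X] = Σ_H E[X_H] = 60822550204416000 · p^{20} = 60822550204416000 · 1/1048576 = 1856156927625/32.
Numerically: E[X] ≈ 5.8e+10.

E[X] = 60822550204416000 · (1/2)^{20} = 1856156927625/32 ≈ 5.8e+10.


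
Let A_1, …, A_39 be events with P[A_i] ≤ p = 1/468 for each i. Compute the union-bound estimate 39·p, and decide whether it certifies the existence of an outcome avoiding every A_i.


Union bound: P[∪_{i=1}^{39} A_i] ≤ Σ_i P[A_i] ≤ 39·p = 39·(1/468) = 1/12.
Numerically: 1/12 ≈ 0.083.
Is 1/12 < 1? YES.
Since P[∪ A_i] ≤ 1/12 < 1, the complement has P[∩ A_i^c] ≥ 1 − 1/12 = 11/12 > 0, so some outcome avoids every A_i.

39·p = 1/12 ≈ 0.083; existence CERTIFIED by the union bound.


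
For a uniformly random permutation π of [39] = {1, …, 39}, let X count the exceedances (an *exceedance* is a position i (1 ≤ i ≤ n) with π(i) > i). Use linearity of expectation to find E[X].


Write X = Σ_{i=1}^{39} X_i, where X_i = 1_{π(i) > i}.
For each fixed i, π(i) is uniform over {1, …, 39} (marginal of a uniform permutation), so P[π(i) > i] = (n − i)/n. Summing: Σ_{i=1}^{39} (n − i)/n = (0 + 1 + … + 38)/39 = 39(39 − 1)/(2·39) = (39 − 1)/2.
Hence E[X] = Σ_{i=1}^{39} (39 − i)/39 = 19 ≈ 19.000000.

E[X] = 19 = 19.000000.


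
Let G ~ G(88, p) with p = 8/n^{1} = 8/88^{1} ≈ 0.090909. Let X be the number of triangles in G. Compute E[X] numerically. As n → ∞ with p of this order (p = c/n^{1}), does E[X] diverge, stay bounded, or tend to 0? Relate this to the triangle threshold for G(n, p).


Number of potential triangles: C(88, 3) = 109736.
Each occurs with probability p³ ≈ (0.090909)³ ≈ 7.5131480e-04.
By linearity: E[X] = C(88, 3)·p³ ≈ 109736 · 7.5131480e-04 ≈ 82.44628.
Here α = 1, so p = 8/n is exactly at the triangle threshold p ~ 1/n. Asymptotically E[X] → c³/6 = 8³/6 = 256/3 ≈ 85.33333, a bounded constant. In this regime the triangle count is asymptotically Poisson(c³/6).

E[X] ≈ 82.44628; in regime p = Θ(1/n^{1}) E[X] stays bounded (at the triangle threshold p ~ 1/n).


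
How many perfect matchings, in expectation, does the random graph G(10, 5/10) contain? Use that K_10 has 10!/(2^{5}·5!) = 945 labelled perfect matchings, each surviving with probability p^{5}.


K_10 has 10!/(2^{5}·5!) = 945 labelled perfect matchings.
For each such perfect matching H, let X_H = 1 if all 5 edges of H are present in G. Then P[X_H = 1] = p^{5} = (1/2)^{5} = 1/32.
By linearity of expectation: E[X] = Σ_H E[X_H] = 945 · p^{5} = 945 · 1/32 = 945/32.
Numerically: E[X] ≈ 29.53.

E[X] = 945 · (1/2)^{5} = 945/32 ≈ 29.53.


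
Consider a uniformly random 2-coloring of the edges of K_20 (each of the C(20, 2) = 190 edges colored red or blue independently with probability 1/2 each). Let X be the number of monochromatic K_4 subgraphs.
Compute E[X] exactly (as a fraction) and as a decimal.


Let X = Σ_S X_S over the C(20, 4) = 4845 subsets S of size 4, where X_S = 1 if the K_4 on S is monochromatic.
For a fixed S, the K_4 on S has C(4, 2) = 6 edges. P[all 6 edges red] = (1/2)^6, and likewise for blue, so P[monochromatic] = 2·(1/2)^6 = 2^{1 − 6} = 1/32.
By linearity: E[X] = C(20, 4) · 2^{1 − 6} = 4845 · 1/32 = 4845/32.
Numerically: E[X] ≈ 151.4062.

E[X] = C(20,4)·2^(1−C(4,2)) = 4845/32 ≈ 151.4062.


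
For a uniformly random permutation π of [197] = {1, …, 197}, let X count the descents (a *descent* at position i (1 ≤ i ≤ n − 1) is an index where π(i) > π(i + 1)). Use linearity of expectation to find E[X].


Write X = Σ X_I over i = 1, …, 196, with X_I the indicator of one descent.
There are 196 indicators.
For each fixed i, the pair (π(i), π(i+1)) is a uniformly random ordered pair of distinct values from {1, …, 197}; by symmetry P[π(i) > π(i+1)] = 1/2.
By linearity: E[X] = 196 · (1/2) = (197 − 1) · (1/2) = 98 ≈ 98.0000.

E[X] = 98 = 98.0000.


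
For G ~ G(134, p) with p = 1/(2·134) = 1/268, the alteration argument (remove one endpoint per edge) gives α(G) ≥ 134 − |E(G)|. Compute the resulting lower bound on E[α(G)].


E[|E(G)|] = C(134, 2)·p = 8911 · (1/268) = 133/4.
E[α(G)] ≥ n − E[|E(G)|] = 134 − 133/4 = 403/4.
Numerically: ≈ 100.750000.
(This is only a lower bound; the true E[α(G)] may be larger.)

E[α(G)] ≥ 403/4 ≈ 100.750000.


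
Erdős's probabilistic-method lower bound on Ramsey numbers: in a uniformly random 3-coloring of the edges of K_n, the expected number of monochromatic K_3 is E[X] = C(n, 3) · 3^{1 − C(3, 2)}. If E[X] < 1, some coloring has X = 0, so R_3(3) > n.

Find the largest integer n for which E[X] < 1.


We need C(n, 3) · 3^{1 − 3} < 1, i.e. C(n, 3) < 3^{3 − 1} = 9.
Check values of n near the boundary:
  n = 3: C(3, 3) = 1; 1 < 9? YES
  n = 4: C(4, 3) = 4; 4 < 9? YES
  n = 5: C(5, 3) = 10; 10 < 9? NO
  n = 6: C(6, 3) = 20; 20 < 9? NO
The largest n with C(n, 3) < 9 is n = 4 (where E[X] = 4/9 ≈ 0.4444444). Hence R_3(3) > 4, i.e. R_3(3) ≥ 5.

Largest n = 4; hence R_3(3) > 4.


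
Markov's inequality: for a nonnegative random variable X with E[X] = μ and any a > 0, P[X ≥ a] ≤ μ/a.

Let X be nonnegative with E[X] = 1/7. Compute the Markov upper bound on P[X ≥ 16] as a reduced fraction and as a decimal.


μ = E[X] = 1/7, a = 16.
Markov: P[X ≥ 16] ≤ μ/a = (1/7)/16 = 1/112.
Numerically: ≈ 0.0089.
(Since a = 16 > μ = 0.1429, the bound 1/112 is < 1 and informative.)

P[X ≥ 16] ≤ 1/112 ≈ 0.0089.


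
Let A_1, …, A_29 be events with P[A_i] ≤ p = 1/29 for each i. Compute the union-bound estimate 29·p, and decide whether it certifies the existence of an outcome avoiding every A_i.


Union bound: P[∪_{i=1}^{29} A_i] ≤ Σ_i P[A_i] ≤ 29·p = 29·(1/29) = 1.
Numerically: 1 ≈ 1.0000.
Is 1 < 1? NO.
Since the bound 1 is ≥ 1, the union bound is uninformative here; it does NOT by itself certify existence.

29·p = 1 ≈ 1.0000; existence NOT certified by the union bound.


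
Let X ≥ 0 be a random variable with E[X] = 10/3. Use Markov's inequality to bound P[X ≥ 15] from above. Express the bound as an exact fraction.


μ = E[X] = 10/3, a = 15.
Markov: P[X ≥ 15] ≤ μ/a = (10/3)/15 = 2/9.
Numerically: ≈ 0.22222.
(Since a = 15 > μ = 3.33333, the bound 2/9 is < 1 and informative.)

P[X ≥ 15] ≤ 2/9 ≈ 0.22222.


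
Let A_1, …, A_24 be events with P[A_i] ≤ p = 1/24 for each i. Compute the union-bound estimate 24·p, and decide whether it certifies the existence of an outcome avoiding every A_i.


Union bound: P[∪_{i=1}^{24} A_i] ≤ Σ_i P[A_i] ≤ 24·p = 24·(1/24) = 1.
Numerically: 1 ≈ 1.0000000.
Is 1 < 1? NO.
Since the bound 1 is ≥ 1, the union bound is uninformative here; it does NOT by itself certify existence.

24·p = 1 ≈ 1.0000000; existence NOT certified by the union bound.


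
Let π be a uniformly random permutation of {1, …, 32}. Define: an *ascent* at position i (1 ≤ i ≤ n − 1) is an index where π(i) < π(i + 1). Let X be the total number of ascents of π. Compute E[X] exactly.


Write X = Σ X_I over i = 1, …, 31, with X_I the indicator of one ascent.
There are 31 indicators.
For each fixed i, the pair (π(i), π(i+1)) is a uniformly random ordered pair of distinct values from {1, …, 32}; by symmetry P[π(i) < π(i+1)] = 1/2.
By linearity: E[X] = 31 · (1/2) = (32 − 1) · (1/2) = 31/2 ≈ 15.50000.

E[X] = 31/2 = 15.50000.


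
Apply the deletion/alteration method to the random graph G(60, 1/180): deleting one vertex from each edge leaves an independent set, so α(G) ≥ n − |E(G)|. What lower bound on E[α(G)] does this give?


E[|E(G)|] = C(60, 2)·p = 1770 · (1/180) = 59/6.
E[α(G)] ≥ n − E[|E(G)|] = 60 − 59/6 = 301/6.
Numerically: ≈ 50.166667.
(This is only a lower bound; the true E[α(G)] may be larger.)

E[α(G)] ≥ 301/6 ≈ 50.166667.


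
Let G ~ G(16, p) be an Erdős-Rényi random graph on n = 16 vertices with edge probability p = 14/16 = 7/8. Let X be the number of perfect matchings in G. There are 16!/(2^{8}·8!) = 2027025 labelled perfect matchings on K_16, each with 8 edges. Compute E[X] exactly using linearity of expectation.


K_16 has 16!/(2^{8}·8!) = 2027025 labelled perfect matchings.
For each such perfect matching H, let X_H = 1 if all 8 edges of H are present in G. Then P[X_H = 1] = p^{8} = (7/8)^{8} = 5764801/16777216.
By linearity of expectation: E[X] = Σ_H E[X_H] = 2027025 · p^{8} = 2027025 · 5764801/16777216 = 11685395747025/16777216.
Numerically: E[X] ≈ 6.97e+05.

E[X] = 2027025 · (7/8)^{8} = 11685395747025/16777216 ≈ 6.97e+05.


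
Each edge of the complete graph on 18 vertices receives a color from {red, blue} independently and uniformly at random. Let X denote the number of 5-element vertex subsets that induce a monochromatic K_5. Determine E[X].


Let X = Σ_S X_S over the C(18, 5) = 8568 subsets S of size 5, where X_S = 1 if the K_5 on S is monochromatic.
For a fixed S, the K_5 on S has C(5, 2) = 10 edges. P[all 10 edges red] = (1/2)^10, and likewise for blue, so P[monochromatic] = 2·(1/2)^10 = 2^{1 − 10} = 1/512.
By linearity of expectation: E[X] = C(18, 5) · 2^{1 − 10} = 8568 · 1/512 = 1071/64.
Numerically: E[X] ≈ 16.7344.

E[X] = C(18,5)·2^(1−C(5,2)) = 1071/64 ≈ 16.7344.


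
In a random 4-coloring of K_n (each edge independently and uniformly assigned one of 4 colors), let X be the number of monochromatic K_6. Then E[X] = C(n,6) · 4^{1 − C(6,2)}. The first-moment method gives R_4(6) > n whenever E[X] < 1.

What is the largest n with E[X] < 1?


We need C(n, 6) · 4^{1 − 15} < 1, i.e. C(n, 6) < 4^{15 − 1} = 268435456.
Check values of n near the boundary:
  n = 72: C(72, 6) = 156238908; 156238908 < 268435456? YES
  n = 73: C(73, 6) = 170230452; 170230452 < 268435456? YES
  n = 74: C(74, 6) = 185250786; 185250786 < 268435456? YES
  n = 75: C(75, 6) = 201359550; 201359550 < 268435456? YES
  n = 76: C(76, 6) = 218618940; 218618940 < 268435456? YES
  n = 77: C(77, 6) = 237093780; 237093780 < 268435456? YES
  n = 78: C(78, 6) = 256851595; 256851595 < 268435456? YES
  n = 79: C(79, 6) = 277962685; 277962685 < 268435456? NO
  n = 80: C(80, 6) = 300500200; 300500200 < 268435456? NO
The largest n with C(n, 6) < 268435456 is n = 78 (where E[X] = 256851595/268435456 ≈ 0.956847). Hence R_4(6) > 78, i.e. R_4(6) ≥ 79.

Largest n = 78; hence R_4(6) > 78.


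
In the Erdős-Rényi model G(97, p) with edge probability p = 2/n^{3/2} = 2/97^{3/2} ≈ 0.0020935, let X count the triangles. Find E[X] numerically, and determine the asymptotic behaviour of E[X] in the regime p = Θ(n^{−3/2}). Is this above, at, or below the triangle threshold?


Number of potential triangles: C(97, 3) = 147440.
Each occurs with probability p³ ≈ (0.0020935)³ ≈ 9.1752347e-09.
By linearity: E[X] = C(97, 3)·p³ ≈ 147440 · 9.1752347e-09 ≈ 0.00135.
Since α = 3/2 > 1, p = c/n^{3/2} = o(1/n) is below the triangle threshold p ~ 1/n. Asymptotically E[X] ~ (c³/6)·n^{3(1−α)} = (2³/6)·n^{-1.5} → 0, so by Markov's inequality G has no triangles w.h.p.

E[X] ≈ 0.00135; in regime p = Θ(1/n^{3/2}) E[X] tends to 0 (below the triangle threshold p ~ 1/n).


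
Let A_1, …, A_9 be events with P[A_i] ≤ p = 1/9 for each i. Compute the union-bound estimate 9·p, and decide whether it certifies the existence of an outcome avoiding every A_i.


Union bound: P[∪_{i=1}^{9} A_i] ≤ Σ_i P[A_i] ≤ 9·p = 9·(1/9) = 1.
Numerically: 1 ≈ 1.000000.
Is 1 < 1? NO.
Since the bound 1 is ≥ 1, the union bound is uninformative here; it does NOT by itself certify existence.

9·p = 1 ≈ 1.000000; existence NOT certified by the union bound.


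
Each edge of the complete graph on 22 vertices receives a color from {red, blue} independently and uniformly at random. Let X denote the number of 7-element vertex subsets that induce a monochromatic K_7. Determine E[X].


Let X = Σ_S X_S over the C(22, 7) = 170544 subsets S of size 7, where X_S = 1 if the K_7 on S is monochromatic.
For a fixed S, the K_7 on S has C(7, 2) = 21 edges. P[all 21 edges red] = (1/2)^21, and likewise for blue, so P[monochromatic] = 2·(1/2)^21 = 2^{1 − 21} = 1/1048576.
Summing: E[X] = C(22, 7) · 2^{1 − 21} = 170544 · 1/1048576 = 10659/65536.
Numerically: E[X] ≈ 0.162643.

E[X] = C(22,7)·2^(1−C(7,2)) = 10659/65536 ≈ 0.162643.


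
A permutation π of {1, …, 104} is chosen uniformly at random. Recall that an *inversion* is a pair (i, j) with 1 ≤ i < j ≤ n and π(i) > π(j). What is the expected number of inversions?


Write X = Σ X_I over the C(104, 2) = 5356 pairs i < j, with X_I the indicator of one inversion.
There are 5356 indicators.
For each fixed pair i < j, the values π(i) and π(j) are two distinct elements of {1, …, 104} in uniformly random order; by symmetry P[π(i) > π(j)] = 1/2.
By linearity: E[X] = 5356 · (1/2) = C(104, 2) · (1/2) = 5356/2 = 2678 ≈ 2678.0000.

E[X] = 2678 = 2678.0000.


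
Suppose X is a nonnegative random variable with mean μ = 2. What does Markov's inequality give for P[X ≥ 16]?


μ = E[X] = 2, a = 16.
Markov: P[X ≥ 16] ≤ μ/a = (2)/16 = 1/8.
Numerically: ≈ 0.12500.
(Since a = 16 > μ = 2.00000, the bound 1/8 is < 1 and informative.)

P[X ≥ 16] ≤ 1/8 ≈ 0.12500.


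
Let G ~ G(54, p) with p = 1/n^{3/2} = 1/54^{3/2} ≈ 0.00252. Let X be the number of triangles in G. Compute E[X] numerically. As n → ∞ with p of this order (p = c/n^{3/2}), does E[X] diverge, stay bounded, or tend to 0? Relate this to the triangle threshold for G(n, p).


Number of potential triangles: C(54, 3) = 24804.
Each occurs with probability p³ ≈ (0.00252)³ ≈ 1.600398e-08.
By linearity: E[X] = C(54, 3)·p³ ≈ 24804 · 1.600398e-08 ≈ 0.0004.
Since α = 3/2 > 1, p = c/n^{3/2} = o(1/n) is below the triangle threshold p ~ 1/n. Asymptotically E[X] ~ (c³/6)·n^{3(1−α)} = (1³/6)·n^{-1.5} → 0, so by Markov's inequality G has no triangles w.h.p.

E[X] ≈ 0.0004; in regime p = Θ(1/n^{3/2}) E[X] tends to 0 (below the triangle threshold p ~ 1/n).


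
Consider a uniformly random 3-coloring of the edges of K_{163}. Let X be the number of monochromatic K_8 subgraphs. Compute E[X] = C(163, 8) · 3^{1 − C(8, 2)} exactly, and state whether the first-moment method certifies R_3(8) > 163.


E[X] = C(163, 8) · 3^{1 − 28} = 10380216608892 · 3^{−27} = 10380216608892/7625597484987.
As a reduced fraction: E[X] = 128150822332/94143178827 ≈ 1.3612332.
Is E[X] < 1? NO.
Since E[X] ≥ 1, the first-moment bound is inconclusive at n = 163; it does NOT by itself certify R_3(8) > 163.

E[X] = 128150822332/94143178827 ≈ 1.3612332; E[X] ≥ 1; first-moment method inconclusive here.


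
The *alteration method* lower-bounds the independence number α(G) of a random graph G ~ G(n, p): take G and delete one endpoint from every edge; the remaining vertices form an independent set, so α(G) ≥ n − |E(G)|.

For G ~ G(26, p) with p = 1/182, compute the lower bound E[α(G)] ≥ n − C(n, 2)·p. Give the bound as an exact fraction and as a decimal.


E[|E(G)|] = C(26, 2)·p = 325 · (1/182) = 25/14.
E[α(G)] ≥ n − E[|E(G)|] = 26 − 25/14 = 339/14.
Numerically: ≈ 24.2143.
(This is only a lower bound; the true E[α(G)] may be larger.)

E[α(G)] ≥ 339/14 ≈ 24.2143.


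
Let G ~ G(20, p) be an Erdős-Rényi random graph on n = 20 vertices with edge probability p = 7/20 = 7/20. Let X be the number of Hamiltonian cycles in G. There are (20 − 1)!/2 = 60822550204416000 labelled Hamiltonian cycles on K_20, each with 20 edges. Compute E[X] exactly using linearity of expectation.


K_20 has (20 − 1)!/2 = 60822550204416000 labelled Hamiltonian cycles.
For each such Hamiltonian cycle H, let X_H = 1 if all 20 edges of H are present in G. Then P[X_H = 1] = p^{20} = (7/20)^{20} = 79792266297612001/104857600000000000000000000.
By linearity: E[X] = Σ_H E[X_H] = 60822550204416000 · p^{20} = 60822550204416000 · 79792266297612001/104857600000000000000000000 = 1184855742873690605203907421/25600000000000000000.
Numerically: E[X] ≈ 4.6283e+07.

E[X] = 60822550204416000 · (7/20)^{20} = 1184855742873690605203907421/25600000000000000000 ≈ 4.6283e+07.


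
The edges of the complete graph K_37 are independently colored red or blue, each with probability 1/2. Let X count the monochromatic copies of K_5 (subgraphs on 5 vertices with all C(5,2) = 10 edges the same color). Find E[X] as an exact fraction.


Let X = Σ_S X_S over the C(37, 5) = 435897 subsets S of size 5, where X_S = 1 if the K_5 on S is monochromatic.
For a fixed S, the K_5 on S has C(5, 2) = 10 edges. P[all 10 edges red] = (1/2)^10, and likewise for blue, so P[monochromatic] = 2·(1/2)^10 = 2^{1 − 10} = 1/512.
By linearity: E[X] = C(37, 5) · 2^{1 − 10} = 435897 · 1/512 = 435897/512.
Numerically: E[X] ≈ 851.361328.

E[X] = C(37,5)·2^(1−C(5,2)) = 435897/512 ≈ 851.361328.


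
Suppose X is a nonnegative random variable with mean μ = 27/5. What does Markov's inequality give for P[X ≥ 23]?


μ = E[X] = 27/5, a = 23.
Markov: P[X ≥ 23] ≤ μ/a = (27/5)/23 = 27/115.
Numerically: ≈ 0.2348.
(Since a = 23 > μ = 5.4000, the bound 27/115 is < 1 and informative.)

P[X ≥ 23] ≤ 27/115 ≈ 0.2348.


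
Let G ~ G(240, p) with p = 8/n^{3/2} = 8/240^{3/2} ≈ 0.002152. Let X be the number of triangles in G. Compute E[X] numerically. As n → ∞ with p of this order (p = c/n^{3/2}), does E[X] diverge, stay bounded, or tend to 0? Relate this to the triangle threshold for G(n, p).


Number of potential triangles: C(240, 3) = 2275280.
Each occurs with probability p³ ≈ (0.002152)³ ≈ 9.961377e-09.
By linearity: E[X] = C(240, 3)·p³ ≈ 2275280 · 9.961377e-09 ≈ 0.0227.
Since α = 3/2 > 1, p = c/n^{3/2} = o(1/n) is below the triangle threshold p ~ 1/n. Asymptotically E[X] ~ (c³/6)·n^{3(1−α)} = (8³/6)·n^{-1.5} → 0, so by Markov's inequality G has no triangles w.h.p.

E[X] ≈ 0.0227; in regime p = Θ(1/n^{3/2}) E[X] tends to 0 (below the triangle threshold p ~ 1/n).


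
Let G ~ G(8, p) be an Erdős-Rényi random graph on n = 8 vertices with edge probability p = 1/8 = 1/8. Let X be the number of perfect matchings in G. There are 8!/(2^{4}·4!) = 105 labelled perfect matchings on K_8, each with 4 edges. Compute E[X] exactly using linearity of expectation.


K_8 has 8!/(2^{4}·4!) = 105 labelled perfect matchings.
For each such perfect matching H, let X_H = 1 if all 4 edges of H are present in G. Then P[X_H = 1] = p^{4} = (1/8)^{4} = 1/4096.
Summing the indicators: E[X] = Σ_H E[X_H] = 105 · p^{4} = 105 · 1/4096 = 105/4096.
Numerically: E[X] ≈ 0.025635.

E[X] = 105 · (1/8)^{4} = 105/4096 ≈ 0.025635.


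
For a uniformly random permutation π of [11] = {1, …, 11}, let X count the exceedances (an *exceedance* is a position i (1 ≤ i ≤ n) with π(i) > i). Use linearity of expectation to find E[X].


Write X = Σ_{i=1}^{11} X_i, where X_i = 1_{π(i) > i}.
For each fixed i, π(i) is uniform over {1, …, 11} (marginal of a uniform permutation), so P[π(i) > i] = (n − i)/n. Summing: Σ_{i=1}^{11} (n − i)/n = (0 + 1 + … + 10)/11 = 11(11 − 1)/(2·11) = (11 − 1)/2.
Hence E[X] = Σ_{i=1}^{11} (11 − i)/11 = 5 ≈ 5.0000.

E[X] = 5 = 5.0000.


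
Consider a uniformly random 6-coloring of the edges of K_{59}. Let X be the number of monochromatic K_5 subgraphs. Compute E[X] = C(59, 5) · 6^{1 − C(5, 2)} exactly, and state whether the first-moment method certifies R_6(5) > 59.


E[X] = C(59, 5) · 6^{1 − 10} = 5006386 · 6^{−9} = 5006386/10077696.
As a reduced fraction: E[X] = 2503193/5038848 ≈ 0.497.
Is E[X] < 1? YES.
Since E[X] < 1, there exists a 6-coloring of K_{59} with no monochromatic K_5; hence R_6(5) > 59.

E[X] = 2503193/5038848 ≈ 0.497; E[X] < 1, so R_6(5) > 59.


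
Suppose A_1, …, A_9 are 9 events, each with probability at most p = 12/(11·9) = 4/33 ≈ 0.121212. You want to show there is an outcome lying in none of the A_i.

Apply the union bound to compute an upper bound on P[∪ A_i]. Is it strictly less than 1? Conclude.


Union bound: P[∪_{i=1}^{9} A_i] ≤ Σ_i P[A_i] ≤ 9·p = 9·(4/33) = 12/11.
Numerically: 12/11 ≈ 1.090909.
Is 12/11 < 1? NO.
Since the bound 12/11 is ≥ 1, the union bound is uninformative here; it does NOT by itself certify existence.

9·p = 12/11 ≈ 1.090909; existence NOT certified by the union bound.


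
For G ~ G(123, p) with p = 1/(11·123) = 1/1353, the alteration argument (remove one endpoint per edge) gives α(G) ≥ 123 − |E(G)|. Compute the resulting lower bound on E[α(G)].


E[|E(G)|] = C(123, 2)·p = 7503 · (1/1353) = 61/11.
E[α(G)] ≥ n − E[|E(G)|] = 123 − 61/11 = 1292/11.
Numerically: ≈ 117.455.
(This is only a lower bound; the true E[α(G)] may be larger.)

E[α(G)] ≥ 1292/11 ≈ 117.455.


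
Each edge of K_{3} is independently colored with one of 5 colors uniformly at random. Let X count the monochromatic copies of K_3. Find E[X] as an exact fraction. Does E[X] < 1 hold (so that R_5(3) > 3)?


E[X] = C(3, 3) · 5^{1 − 3} = 1 · 5^{−2} = 1/25.
As a reduced fraction: E[X] = 1/25 ≈ 0.040.
Is E[X] < 1? YES.
Since E[X] < 1, there exists a 5-coloring of K_{3} with no monochromatic K_3; hence R_5(3) > 3.

E[X] = 1/25 ≈ 0.040; E[X] < 1, so R_5(3) > 3.


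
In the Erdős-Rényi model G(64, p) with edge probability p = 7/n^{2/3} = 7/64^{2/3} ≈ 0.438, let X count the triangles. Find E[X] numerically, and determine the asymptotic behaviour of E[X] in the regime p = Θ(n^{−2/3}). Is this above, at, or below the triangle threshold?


Number of potential triangles: C(64, 3) = 41664.
Each occurs with probability p³ ≈ (0.438)³ ≈ 8.37402e-02.
By linearity: E[X] = C(64, 3)·p³ ≈ 41664 · 8.37402e-02 ≈ 3488.953.
Since α = 2/3 < 1, p = c/n^{2/3} ≫ 1/n is above the triangle threshold p ~ 1/n. Asymptotically E[X] ~ (c³/6)·n^{3(1−α)} = (7³/6)·n^{1} → ∞; triangles are abundant w.h.p.

E[X] ≈ 3488.953; in regime p = Θ(1/n^{2/3}) E[X] diverges (above the triangle threshold p ~ 1/n).


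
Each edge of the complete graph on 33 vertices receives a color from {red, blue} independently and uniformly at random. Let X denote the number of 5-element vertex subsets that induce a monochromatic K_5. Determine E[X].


Let X = Σ_S X_S over the C(33, 5) = 237336 subsets S of size 5, where X_S = 1 if the K_5 on S is monochromatic.
For a fixed S, the K_5 on S has C(5, 2) = 10 edges. P[all 10 edges red] = (1/2)^10, and likewise for blue, so P[monochromatic] = 2·(1/2)^10 = 2^{1 − 10} = 1/512.
By linearity of expectation: E[X] = C(33, 5) · 2^{1 − 10} = 237336 · 1/512 = 29667/64.
Numerically: E[X] ≈ 463.5469.

E[X] = C(33,5)·2^(1−C(5,2)) = 29667/64 ≈ 463.5469.


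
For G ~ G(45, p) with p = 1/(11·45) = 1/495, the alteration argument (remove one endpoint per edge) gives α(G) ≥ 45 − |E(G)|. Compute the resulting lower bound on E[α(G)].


E[|E(G)|] = C(45, 2)·p = 990 · (1/495) = 2.
E[α(G)] ≥ n − E[|E(G)|] = 45 − 2 = 43.
Numerically: ≈ 43.000000.
(This is only a lower bound; the true E[α(G)] may be larger.)

E[α(G)] ≥ 43 ≈ 43.000000.


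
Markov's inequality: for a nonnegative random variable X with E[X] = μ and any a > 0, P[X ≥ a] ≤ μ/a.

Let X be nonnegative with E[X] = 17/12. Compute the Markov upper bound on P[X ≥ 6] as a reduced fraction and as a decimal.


μ = E[X] = 17/12, a = 6.
Markov: P[X ≥ 6] ≤ μ/a = (17/12)/6 = 17/72.
Numerically: ≈ 0.23611.
(Since a = 6 > μ = 1.41667, the bound 17/72 is < 1 and informative.)

P[X ≥ 6] ≤ 17/72 ≈ 0.23611.


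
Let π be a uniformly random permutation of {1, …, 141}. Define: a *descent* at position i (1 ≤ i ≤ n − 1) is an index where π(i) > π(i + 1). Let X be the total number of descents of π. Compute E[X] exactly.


Write X = Σ X_I over i = 1, …, 140, with X_I the indicator of one descent.
There are 140 indicators.
For each fixed i, the pair (π(i), π(i+1)) is a uniformly random ordered pair of distinct values from {1, …, 141}; by symmetry P[π(i) > π(i+1)] = 1/2.
By linearity: E[X] = 140 · (1/2) = (141 − 1) · (1/2) = 70 ≈ 70.000.

E[X] = 70 = 70.000.


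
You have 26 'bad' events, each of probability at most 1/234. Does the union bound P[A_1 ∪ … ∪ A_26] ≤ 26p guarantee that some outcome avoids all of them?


Union bound: P[∪_{i=1}^{26} A_i] ≤ Σ_i P[A_i] ≤ 26·p = 26·(1/234) = 1/9.
Numerically: 1/9 ≈ 0.111.
Is 1/9 < 1? YES.
Since P[∪ A_i] ≤ 1/9 < 1, the complement has P[∩ A_i^c] ≥ 1 − 1/9 = 8/9 > 0, so some outcome avoids every A_i.

26·p = 1/9 ≈ 0.111; existence CERTIFIED by the union bound.


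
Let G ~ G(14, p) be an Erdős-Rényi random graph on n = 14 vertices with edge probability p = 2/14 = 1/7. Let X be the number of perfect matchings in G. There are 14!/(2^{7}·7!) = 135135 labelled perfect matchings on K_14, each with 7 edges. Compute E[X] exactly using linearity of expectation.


K_14 has 14!/(2^{7}·7!) = 135135 labelled perfect matchings.
For each such perfect matching H, let X_H = 1 if all 7 edges of H are present in G. Then P[X_H = 1] = p^{7} = (1/7)^{7} = 1/823543.
By linearity of expectation: E[X] = Σ_H E[X_H] = 135135 · p^{7} = 135135 · 1/823543 = 19305/117649.
Numerically: E[X] ≈ 0.164.

E[X] = 135135 · (1/7)^{7} = 19305/117649 ≈ 0.164.


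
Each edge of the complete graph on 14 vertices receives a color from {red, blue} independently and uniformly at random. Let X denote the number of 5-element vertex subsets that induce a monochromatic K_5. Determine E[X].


Let X = Σ_S X_S over the C(14, 5) = 2002 subsets S of size 5, where X_S = 1 if the K_5 on S is monochromatic.
For a fixed S, the K_5 on S has C(5, 2) = 10 edges. P[all 10 edges red] = (1/2)^10, and likewise for blue, so P[monochromatic] = 2·(1/2)^10 = 2^{1 − 10} = 1/512.
By linearity: E[X] = C(14, 5) · 2^{1 − 10} = 2002 · 1/512 = 1001/256.
Numerically: E[X] ≈ 3.910.

E[X] = C(14,5)·2^(1−C(5,2)) = 1001/256 ≈ 3.910.


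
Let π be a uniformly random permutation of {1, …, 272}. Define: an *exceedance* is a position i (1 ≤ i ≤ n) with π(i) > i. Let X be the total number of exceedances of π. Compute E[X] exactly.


Write X = Σ_{i=1}^{272} X_i, where X_i = 1_{π(i) > i}.
For each fixed i, π(i) is uniform over {1, …, 272} (marginal of a uniform permutation), so P[π(i) > i] = (n − i)/n. Summing: Σ_{i=1}^{272} (n − i)/n = (0 + 1 + … + 271)/272 = 272(272 − 1)/(2·272) = (272 − 1)/2.
Hence E[X] = Σ_{i=1}^{272} (272 − i)/272 = 271/2 ≈ 135.500000.

E[X] = 271/2 = 135.500000.


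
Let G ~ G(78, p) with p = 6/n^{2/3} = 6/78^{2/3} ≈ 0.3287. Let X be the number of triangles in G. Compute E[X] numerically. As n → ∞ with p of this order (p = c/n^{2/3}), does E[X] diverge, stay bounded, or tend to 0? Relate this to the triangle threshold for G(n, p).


Number of potential triangles: C(78, 3) = 76076.
Each occurs with probability p³ ≈ (0.3287)³ ≈ 3.550296e-02.
By linearity: E[X] = C(78, 3)·p³ ≈ 76076 · 3.550296e-02 ≈ 2700.9231.
Since α = 2/3 < 1, p = c/n^{2/3} ≫ 1/n is above the triangle threshold p ~ 1/n. Asymptotically E[X] ~ (c³/6)·n^{3(1−α)} = (6³/6)·n^{1} → ∞; triangles are abundant w.h.p.

E[X] ≈ 2700.9231; in regime p = Θ(1/n^{2/3}) E[X] diverges (above the triangle threshold p ~ 1/n).


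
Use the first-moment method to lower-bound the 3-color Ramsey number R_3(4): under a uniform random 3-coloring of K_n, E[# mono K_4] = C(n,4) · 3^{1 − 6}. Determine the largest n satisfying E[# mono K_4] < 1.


We need C(n, 4) · 3^{1 − 6} < 1, i.e. C(n, 4) < 3^{6 − 1} = 243.
Check values of n near the boundary:
  n = 6: C(6, 4) = 15; 15 < 243? YES
  n = 7: C(7, 4) = 35; 35 < 243? YES
  n = 8: C(8, 4) = 70; 70 < 243? YES
  n = 9: C(9, 4) = 126; 126 < 243? YES
  n = 10: C(10, 4) = 210; 210 < 243? YES
  n = 11: C(11, 4) = 330; 330 < 243? NO
  n = 12: C(12, 4) = 495; 495 < 243? NO
The largest n with C(n, 4) < 243 is n = 10 (where E[X] = 70/81 ≈ 0.86420). Hence R_3(4) > 10, i.e. R_3(4) ≥ 11.

Largest n = 10; hence R_3(4) > 10.
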